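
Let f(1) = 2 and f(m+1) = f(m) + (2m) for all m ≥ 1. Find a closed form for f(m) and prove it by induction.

Claim: f(m) = m^2 − m + 2.

Base case: f(1) = 2, and 1^2 − 1 + 2 = 2.
Assume f(j) = j^2 − j + 2.
Then f(j+1) = f(j) + (2j) = (j^2 − j + 2) + (2j) = j^2 + j + 2,
and (j+1)^2 − (j+1) + 2 = j^2 + j + 2.
By induction, f(m) = m^2 − m + 2 for all m ≥ 1.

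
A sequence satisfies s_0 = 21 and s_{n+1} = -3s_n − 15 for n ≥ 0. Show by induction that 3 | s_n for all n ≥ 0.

Base case: s_0 = 21 = 3·7, so 3 | s_0.
Assume 3 | s_r, so s_r = 3t for some integer t.
Then s_{r+1} = -3s_r − 15 = -3·(3t) − 15 = 3(-3t − 5), so 3 | s_{r+1}.
This completes the inductive step, so 3 | s_n for all n ≥ 0.

3 | s_n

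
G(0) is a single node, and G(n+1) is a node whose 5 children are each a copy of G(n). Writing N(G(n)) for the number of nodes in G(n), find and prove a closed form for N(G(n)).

Claim: N(G(n)) = (5^{n+1} − 1)/4.

Base case: N(G(0)) = 1, and (5^{0+1} − 1)/4 = 1.
Assume N(G(j)) = (5^{j+1} − 1)/4.
Then N(G(j+1)) = 1 + 5N(G(j)) = 1 + 5·(5^{j+1} − 1)/4 = 1 + (5^{j+2} − 5)/4 = (4 + 5^{j+2} − 5)/4 = (5^{j+2} − 1)/4.
Hence N(G(n)) = (5^{n+1} − 1)/4 for every n ≥ 0, by induction.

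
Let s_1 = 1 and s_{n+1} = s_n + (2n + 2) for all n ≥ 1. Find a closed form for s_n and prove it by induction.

Claim: s_n = n^2 + n − 1.

Base case: s_1 = 1, and 1^2 + 1 − 1 = 1.
Assume s_k = k^2 + k − 1.
Then s_{k+1} = s_k + (2k + 2) = (k^2 + k − 1) + (2k + 2) = k^2 + 3k + 1,
and (k+1)^2 + (k+1) − 1 = k^2 + 3k + 1.
This completes the inductive step, so s_n = n^2 + n − 1 for all n ≥ 1.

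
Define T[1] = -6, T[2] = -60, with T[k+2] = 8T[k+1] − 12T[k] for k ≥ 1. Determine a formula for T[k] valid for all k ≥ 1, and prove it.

Claim: T[k] = 3·2^k − 2·6^k.

Base cases: T[1] = -6 and 3·2^1 − 2·6^1 = -6; T[2] = -60 and 3·2^2 − 2·6^2 = -60.
Assume T[j] = 3·2^j − 2·6^j for all 1 ≤ j ≤ m, where m ≥ 2.
Then T[m+1] = 8T[m] − 12T[m−1] = 8·(3·2^m − 2·6^m) − 12·(3·2^{m−1} − 2·6^{m−1}) = 3·(8·2 − 12)2^{m−1} − 2·(8·6 − 12)6^{m−1} = 12·2^{m−1} − 72·6^{m−1} = 3·2^{m+1} − 2·6^{m+1}.
So the formula holds for m+1, and by strong induction T[k] = 3·2^k − 2·6^k for all k ≥ 1.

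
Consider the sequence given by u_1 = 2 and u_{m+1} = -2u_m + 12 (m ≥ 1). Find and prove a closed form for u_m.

Claim: u_m = (-2)^m + 4.

Base case: u_1 = 2, and (-2)^1 + 4 = -2 + 4 = 2.
Assume u_j = (-2)^j + 4 for some j ≥ 1.
Then u_{j+1} = -2u_j + 12 = -2·((-2)^j + 4) + 12 = -2·(-2)^j − 8 + 12 = (-2)^{j+1} + 4.
This completes the inductive step, so u_m = (-2)^m + 4 for all m ≥ 1.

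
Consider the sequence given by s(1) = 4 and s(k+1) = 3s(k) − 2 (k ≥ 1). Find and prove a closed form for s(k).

Claim: s(k) = 3^k + 1.

Base case: s(1) = 4, and 3^1 + 1 = 3 + 1 = 4.
Assume s(r) = 3^r + 1 for some r ≥ 1.
Then s(r+1) = 3s(r) − 2 = 3·(3^r + 1) − 2 = 3^{r+1} + 3 − 2 = 3^{r+1} + 1.
So the formula holds for r+1, and by induction s(k) = 3^k + 1 for all k ≥ 1.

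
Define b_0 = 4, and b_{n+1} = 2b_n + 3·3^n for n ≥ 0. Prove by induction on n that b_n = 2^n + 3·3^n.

Base case: b_0 = 4, and 2^0 + 3·3^0 = 1 + 3 = 4.
Assume b_r = 2^r + 3·3^r for some r ≥ 0.
Then b_{r+1} = 2b_r + 3·3^r = 2·(2^r + 3·3^r) + 3·3^r = 2^{r+1} + 6·3^r + 3·3^r = 2^{r+1} + 9·3^r = 2^{r+1} + 3·3^{r+1}.
This completes the inductive step, so b_n = 2^n + 3·3^n for all n ≥ 0.

b_n = 2^n + 3·3^n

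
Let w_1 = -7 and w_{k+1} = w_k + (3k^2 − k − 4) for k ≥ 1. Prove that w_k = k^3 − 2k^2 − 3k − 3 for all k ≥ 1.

Base case: w_1 = -7, and 1^3 − 2·1^2 − 3·1 − 3 = -7.
Assume w_m = m^3 − 2m^2 − 3m − 3.
Then w_{m+1} = w_m + (3m^2 − m − 4) = (m^3 − 2m^2 − 3m − 3) + (3m^2 − m − 4) = m^3 + m^2 − 4m − 7,
and (m+1)^3 − 2·(m+1)^2 − 3·(m+1) − 3 = m^3 + m^2 − 4m − 7.
Hence w_k = k^3 − 2k^2 − 3k − 3 for every k ≥ 1, by induction.

w_k = k^3 − 2k^2 − 3k − 3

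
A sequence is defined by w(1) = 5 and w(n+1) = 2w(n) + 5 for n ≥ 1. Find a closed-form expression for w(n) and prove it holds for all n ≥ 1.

Claim: w(n) = 5·2^n − 5.

Base case: w(1) = 5, and 5·2^1 − 5 = 10 − 5 = 5.
Assume w(k) = 5·2^k − 5 for some k ≥ 1.
Then w(k+1) = 2w(k) + 5 = 2·(5·2^k − 5) + 5 = 10·2^k − 10 + 5 = 5·2^{k+1} − 5.
So the formula holds for k+1, and by induction w(n) = 5·2^n − 5 for all n ≥ 1.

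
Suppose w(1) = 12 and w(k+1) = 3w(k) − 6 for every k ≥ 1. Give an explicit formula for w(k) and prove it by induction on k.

Claim: w(k) = 3^{k+1} + 3.

Base case: w(1) = 12, and 3^{1+1} + 3 = 9 + 3 = 12.
Assume w(r) = 3^{r+1} + 3 for some r ≥ 1.
Then w(r+1) = 3w(r) − 6 = 3·(3^{r+1} + 3) − 6 = 3^{r+2} + 9 − 6 = 3^{r+2} + 3.
By induction, w(k) = 3^{k+1} + 3 for all k ≥ 1.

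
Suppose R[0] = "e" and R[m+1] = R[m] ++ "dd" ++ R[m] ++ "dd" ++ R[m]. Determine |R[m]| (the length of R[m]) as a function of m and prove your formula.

Claim: |R[m]| = 3^{m+1} − 2.

Base case: |R[0]| = 1, and 3^{0+1} − 2 = 1.
Assume |R[j]| = 3^{j+1} − 2.
Then |R[j+1]| = 3|R[j]| + 4 = 3(3^{j+1} − 2) + 4 = 3^{j+2} − 6 + 4 = 3^{j+2} − 2.
So the formula holds for j+1, and by induction |R[m]| = 3^{m+1} − 2 for all m ≥ 0.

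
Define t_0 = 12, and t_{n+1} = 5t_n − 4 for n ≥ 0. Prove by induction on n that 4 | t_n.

Base case: t_0 = 12 = 4·3, so 4 | t_0.
Assume 4 | t_m, so t_m = 4s for some integer s.
Then t_{m+1} = 5t_m − 4 = 5·(4s) − 4 = 4(5s − 1), so 4 | t_{m+1}.
By induction, 4 | t_n for all n ≥ 0.

4 | t_n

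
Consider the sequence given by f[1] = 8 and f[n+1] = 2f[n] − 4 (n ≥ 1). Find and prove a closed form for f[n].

Claim: f[n] = 2^{n+1} + 4.

Base case: f[1] = 8, and 2^{1+1} + 4 = 4 + 4 = 8.
Assume f[j] = 2^{j+1} + 4 for some j ≥ 1.
Then f[j+1] = 2f[j] − 4 = 2·(2^{j+1} + 4) − 4 = 2^{j+2} + 8 − 4 = 2^{j+2} + 4.
So the formula holds for j+1, and by induction f[n] = 2^{n+1} + 4 for all n ≥ 1.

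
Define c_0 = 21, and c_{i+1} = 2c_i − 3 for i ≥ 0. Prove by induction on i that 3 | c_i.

Base case: c_0 = 21 = 3·7, so 3 | c_0.
Assume 3 | c_j, so c_j = 3t for some integer t.
Then c_{j+1} = 2c_j − 3 = 2·(3t) − 3 = 3(2t − 1), so 3 | c_{j+1}.
By induction, 3 | c_i for all i ≥ 0.

3 | c_i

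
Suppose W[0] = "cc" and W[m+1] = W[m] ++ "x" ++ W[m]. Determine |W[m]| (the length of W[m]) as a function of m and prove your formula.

Claim: |W[m]| = 3·2^m − 1.

Base case: |W[0]| = 2, and 3·2^0 − 1 = 2.
Assume |W[r]| = 3·2^r − 1.
Then |W[r+1]| = |W[r]| + 1 + |W[r]| = 2|W[r]| + 1 = 2(3·2^r − 1) + 1 = 3·2^{r+1} − 2 + 1 = 3·2^{r+1} − 1.
So the formula holds for r+1, and by induction |W[m]| = 3·2^m − 1 for all m ≥ 0.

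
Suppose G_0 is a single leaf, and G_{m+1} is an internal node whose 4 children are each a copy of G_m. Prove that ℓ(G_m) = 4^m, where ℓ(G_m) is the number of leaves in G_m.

Base case: ℓ(G_0) = 1, and 4^0 = 1.
Assume ℓ(G_j) = 4^j.
Then ℓ(G_{j+1}) = 4·ℓ(G_j) = 4·4^j = 4^{j+1}.
This completes the inductive step, so ℓ(G_m) = 4^m for all m ≥ 0.

ℓ(G_m) = 4^m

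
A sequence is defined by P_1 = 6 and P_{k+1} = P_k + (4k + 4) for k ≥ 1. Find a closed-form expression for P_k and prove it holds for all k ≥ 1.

Claim: P_k = 2k^2 + 2k + 2.

Base case: P_1 = 6, and 2·1^2 + 2·1 + 2 = 6.
Assume P_r = 2r^2 + 2r + 2.
Then P_{r+1} = P_r + (4r + 4) = (2r^2 + 2r + 2) + (4r + 4) = 2r^2 + 6r + 6,
and 2·(r+1)^2 + 2·(r+1) + 2 = 2r^2 + 6r + 6.
This completes the inductive step, so P_k = 2k^2 + 2k + 2 for all k ≥ 1.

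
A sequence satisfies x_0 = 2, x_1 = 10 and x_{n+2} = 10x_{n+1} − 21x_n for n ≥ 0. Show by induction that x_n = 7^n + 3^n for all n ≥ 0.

Base cases: x_0 = 2 and 7^0 + 3^0 = 2; x_1 = 10 and 7^1 + 3^1 = 10.
Assume x_j = 7^j + 3^j for all 0 ≤ j ≤ m, where m ≥ 1.
Then x_{m+1} = 10x_m − 21x_{m−1} = 10·(7^m + 3^m) − 21·(7^{m−1} + 3^{m−1}) = (10·7 − 21)7^{m−1} + (10·3 − 21)3^{m−1} = 49·7^{m−1} + 9·3^{m−1} = 7^{m+1} + 3^{m+1}.
Hence x_n = 7^n + 3^n for every n ≥ 0, by strong induction.

x_n = 7^n + 3^n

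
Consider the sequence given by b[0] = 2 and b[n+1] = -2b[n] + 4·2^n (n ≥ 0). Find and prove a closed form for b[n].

Claim: b[n] = (-2)^n + 2^n.

Base case: b[0] = 2, and (-2)^0 + 2^0 = 1 + 1 = 2.
Assume b[m] = (-2)^m + 2^m for some m ≥ 0.
Then b[m+1] = -2b[m] + 4·2^m = -2·((-2)^m + 2^m) + 4·2^m = (-2)^{m+1} − 2·2^m + 4·2^m = (-2)^{m+1} + 2·2^m = (-2)^{m+1} + 2^{m+1}.
By induction, b[n] = (-2)^n + 2^n for all n ≥ 0.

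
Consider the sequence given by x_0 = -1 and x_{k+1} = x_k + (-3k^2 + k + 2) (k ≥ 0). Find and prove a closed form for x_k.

Claim: x_k = -k^3 + 2k^2 + k − 1.

Base case: x_0 = -1, and -0^3 + 2·0^2 + 0 − 1 = -1.
Assume x_m = -m^3 + 2m^2 + m − 1.
Then x_{m+1} = x_m + (-3m^2 + m + 2) = (-m^3 + 2m^2 + m − 1) + (-3m^2 + m + 2) = -m^3 − m^2 + 2m + 1,
and -(m+1)^3 + 2·(m+1)^2 + (m+1) − 1 = -m^3 − m^2 + 2m + 1.
Hence x_k = -k^3 + 2k^2 + k − 1 for every k ≥ 0, by induction.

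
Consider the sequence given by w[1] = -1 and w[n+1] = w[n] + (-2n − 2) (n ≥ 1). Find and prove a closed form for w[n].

Claim: w[n] = -n^2 − n + 1.

Base case: w[1] = -1, and -1^2 − 1 + 1 = -1.
Assume w[m] = -m^2 − m + 1.
Then w[m+1] = w[m] + (-2m − 2) = (-m^2 − m + 1) + (-2m − 2) = -m^2 − 3m − 1,
and -(m+1)^2 − (m+1) + 1 = -m^2 − 3m − 1.
Hence w[n] = -n^2 − n + 1 for every n ≥ 1, by induction.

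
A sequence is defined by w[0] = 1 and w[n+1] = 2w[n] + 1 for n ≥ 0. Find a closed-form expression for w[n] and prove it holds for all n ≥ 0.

Claim: w[n] = 2^{n+1} − 1.

Base case: w[0] = 1, and 2^{0+1} − 1 = 2 − 1 = 1.
Assume w[m] = 2^{m+1} − 1 for some m ≥ 0.
Then w[m+1] = 2w[m] + 1 = 2·(2^{m+1} − 1) + 1 = 2^{m+2} − 2 + 1 = 2^{m+2} − 1.
By induction, w[n] = 2^{n+1} − 1 for all n ≥ 0.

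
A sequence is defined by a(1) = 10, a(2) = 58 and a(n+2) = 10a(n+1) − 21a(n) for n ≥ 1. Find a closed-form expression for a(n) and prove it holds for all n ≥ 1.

Claim: a(n) = 7^n + 3^n.

Base cases: a(1) = 10 and 7^1 + 3^1 = 10; a(2) = 58 and 7^2 + 3^2 = 58.
Assume a(j) = 7^j + 3^j for all 1 ≤ j ≤ k, where k ≥ 2.
Then a(k+1) = 10a(k) − 21a(k−1) = 10·(7^k + 3^k) − 21·(7^{k−1} + 3^{k−1}) = (10·7 − 21)7^{k−1} + (10·3 − 21)3^{k−1} = 49·7^{k−1} + 9·3^{k−1} = 7^{k+1} + 3^{k+1}.
Hence a(n) = 7^n + 3^n for every n ≥ 1, by strong induction.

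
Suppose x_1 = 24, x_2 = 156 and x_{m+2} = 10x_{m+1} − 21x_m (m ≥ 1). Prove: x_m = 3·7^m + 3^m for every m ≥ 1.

Base cases: x_1 = 24 and 3·7^1 + 3^1 = 24; x_2 = 156 and 3·7^2 + 3^2 = 156.
Assume x_i = 3·7^i + 3^i for all 1 ≤ i ≤ j, where j ≥ 2.
Then x_{j+1} = 10x_j − 21x_{j−1} = 10·(3·7^j + 3^j) − 21·(3·7^{j−1} + 3^{j−1}) = 3·(10·7 − 21)7^{j−1} + (10·3 − 21)3^{j−1} = 147·7^{j−1} + 9·3^{j−1} = 3·7^{j+1} + 3^{j+1}.
This completes the inductive step, so x_m = 3·7^m + 3^m for all m ≥ 1.

x_m = 3·7^m + 3^m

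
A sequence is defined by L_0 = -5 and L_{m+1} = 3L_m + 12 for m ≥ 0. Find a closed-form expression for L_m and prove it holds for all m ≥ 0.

Claim: L_m = 3^m − 6.

Base case: L_0 = -5, and 3^0 − 6 = 1 − 6 = -5.
Assume L_r = 3^r − 6 for some r ≥ 0.
Then L_{r+1} = 3L_r + 12 = 3·(3^r − 6) + 12 = 3^{r+1} − 18 + 12 = 3^{r+1} − 6.
By induction, L_m = 3^m − 6 for all m ≥ 0.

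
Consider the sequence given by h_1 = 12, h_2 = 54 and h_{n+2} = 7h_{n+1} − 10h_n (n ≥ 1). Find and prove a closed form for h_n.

Claim: h_n = 2^n + 2·5^n.

Base cases: h_1 = 12 and 2^1 + 2·5^1 = 12; h_2 = 54 and 2^2 + 2·5^2 = 54.
Assume h_i = 2^i + 2·5^i for all 1 ≤ i ≤ j, where j ≥ 2.
Then h_{j+1} = 7h_j − 10h_{j−1} = 7·(2^j + 2·5^j) − 10·(2^{j−1} + 2·5^{j−1}) = (7·2 − 10)2^{j−1} + 2·(7·5 − 10)5^{j−1} = 4·2^{j−1} + 50·5^{j−1} = 2^{j+1} + 2·5^{j+1}.
Hence h_n = 2^n + 2·5^n for every n ≥ 1, by strong induction.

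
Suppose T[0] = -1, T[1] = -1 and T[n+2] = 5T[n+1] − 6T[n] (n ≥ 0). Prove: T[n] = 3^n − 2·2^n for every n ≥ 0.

Base cases: T[0] = -1 and 3^0 − 2·2^0 = -1; T[1] = -1 and 3^1 − 2·2^1 = -1.
Assume T[j] = 3^j − 2·2^j for all 0 ≤ j ≤ k, where k ≥ 1.
Then T[k+1] = 5T[k] − 6T[k−1] = 5·(3^k − 2·2^k) − 6·(3^{k−1} − 2·2^{k−1}) = (5·3 − 6)3^{k−1} − 2·(5·2 − 6)2^{k−1} = 9·3^{k−1} − 8·2^{k−1} = 3^{k+1} − 2·2^{k+1}.
By strong induction, T[n] = 3^n − 2·2^n for all n ≥ 0.

T[n] = 3^n − 2·2^n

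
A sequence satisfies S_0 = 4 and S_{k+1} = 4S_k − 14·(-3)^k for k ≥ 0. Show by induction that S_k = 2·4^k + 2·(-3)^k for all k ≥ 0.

Base case: S_0 = 4, and 2·4^0 + 2·(-3)^0 = 2 + 2 = 4.
Assume S_r = 2·4^r + 2·(-3)^r for some r ≥ 0.
Then S_{r+1} = 4S_r − 14·(-3)^r = 4·(2·4^r + 2·(-3)^r) − 14·(-3)^r = 2·4^{r+1} + 8·(-3)^r − 14·(-3)^r = 2·4^{r+1} − 6·(-3)^r = 2·4^{r+1} + 2·(-3)^{r+1}.
By induction, S_k = 2·4^k + 2·(-3)^k for all k ≥ 0.

S_k = 2·4^k + 2·(-3)^k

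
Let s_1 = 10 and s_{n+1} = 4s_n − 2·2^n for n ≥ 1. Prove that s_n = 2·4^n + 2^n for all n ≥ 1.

Base case: s_1 = 10, and 2·4^1 + 2^1 = 8 + 2 = 10.
Assume s_k = 2·4^k + 2^k for some k ≥ 1.
Then s_{k+1} = 4s_k − 2·2^k = 4·(2·4^k + 2^k) − 2·2^k = 2·4^{k+1} + 4·2^k − 2·2^k = 2·4^{k+1} + 2·2^k = 2·4^{k+1} + 2^{k+1}.
So the formula holds for k+1, and by induction s_n = 2·4^n + 2^n for all n ≥ 1.

s_n = 2·4^n + 2^n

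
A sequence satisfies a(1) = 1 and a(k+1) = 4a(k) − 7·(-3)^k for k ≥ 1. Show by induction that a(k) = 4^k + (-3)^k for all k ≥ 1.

Base case: a(1) = 1, and 4^1 + (-3)^1 = 4 − 3 = 1.
Assume a(r) = 4^r + (-3)^r for some r ≥ 1.
Then a(r+1) = 4a(r) − 7·(-3)^r = 4·(4^r + (-3)^r) − 7·(-3)^r = 4^{r+1} + 4·(-3)^r − 7·(-3)^r = 4^{r+1} − 3·(-3)^r = 4^{r+1} + (-3)^{r+1}.
So the formula holds for r+1, and by induction a(k) = 4^k + (-3)^k for all k ≥ 1.

a(k) = 4^k + (-3)^k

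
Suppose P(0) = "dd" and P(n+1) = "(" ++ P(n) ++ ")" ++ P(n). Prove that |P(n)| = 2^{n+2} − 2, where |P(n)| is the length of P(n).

Base case: |P(0)| = 2, and 2^{0+2} − 2 = 2.
Assume |P(m)| = 2^{m+2} − 2.
Then |P(m+1)| = 1 + |P(m)| + 1 + |P(m)| = 2|P(m)| + 2 = 2(2^{m+2} − 2) + 2 = 2^{m+3} − 4 + 2 = 2^{m+3} − 2.
This completes the inductive step, so |P(n)| = 2^{n+2} − 2 for all n ≥ 0.

|P(n)| = 2^{n+2} − 2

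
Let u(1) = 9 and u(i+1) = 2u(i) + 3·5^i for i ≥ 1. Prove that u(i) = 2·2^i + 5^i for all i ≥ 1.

Base case: u(1) = 9, and 2·2^1 + 5^1 = 4 + 5 = 9.
Assume u(r) = 2·2^r + 5^r for some r ≥ 1.
Then u(r+1) = 2u(r) + 3·5^r = 2·(2·2^r + 5^r) + 3·5^r = 2·2^{r+1} + 2·5^r + 3·5^r = 2·2^{r+1} + 5·5^r = 2·2^{r+1} + 5^{r+1}.
By induction, u(i) = 2·2^i + 5^i for all i ≥ 1.

u(i) = 2·2^i + 5^i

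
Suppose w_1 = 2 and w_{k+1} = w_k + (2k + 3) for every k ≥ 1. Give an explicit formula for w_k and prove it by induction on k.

Claim: w_k = k^2 + 2k − 1.

Base case: w_1 = 2, and 1^2 + 2·1 − 1 = 2.
Assume w_r = r^2 + 2r − 1.
Then w_{r+1} = w_r + (2r + 3) = (r^2 + 2r − 1) + (2r + 3) = r^2 + 4r + 2,
and (r+1)^2 + 2·(r+1) − 1 = r^2 + 4r + 2.
By induction, w_k = k^2 + 2k − 1 for all k ≥ 1.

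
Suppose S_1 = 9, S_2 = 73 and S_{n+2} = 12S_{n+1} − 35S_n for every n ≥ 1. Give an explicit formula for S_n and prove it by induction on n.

Claim: S_n = -5^n + 2·7^n.

Base cases: S_1 = 9 and -5^1 + 2·7^1 = 9; S_2 = 73 and -5^2 + 2·7^2 = 73.
Assume S_j = -5^j + 2·7^j for all 1 ≤ j ≤ m, where m ≥ 2.
Then S_{m+1} = 12S_m − 35S_{m−1} = 12·(-5^m + 2·7^m) − 35·(-5^{m−1} + 2·7^{m−1}) = -(12·5 − 35)5^{m−1} + 2·(12·7 − 35)7^{m−1} = -25·5^{m−1} + 98·7^{m−1} = -5^{m+1} + 2·7^{m+1}.
By strong induction, S_n = -5^n + 2·7^n for all n ≥ 1.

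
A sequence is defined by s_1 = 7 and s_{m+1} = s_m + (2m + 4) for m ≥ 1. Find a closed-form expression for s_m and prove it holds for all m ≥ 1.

Claim: s_m = m^2 + 3m + 3.

Base case: s_1 = 7, and 1^2 + 3·1 + 3 = 7.
Assume s_r = r^2 + 3r + 3.
Then s_{r+1} = s_r + (2r + 4) = (r^2 + 3r + 3) + (2r + 4) = r^2 + 5r + 7,
and (r+1)^2 + 3·(r+1) + 3 = r^2 + 5r + 7.
Hence s_m = m^2 + 3m + 3 for every m ≥ 1, by induction.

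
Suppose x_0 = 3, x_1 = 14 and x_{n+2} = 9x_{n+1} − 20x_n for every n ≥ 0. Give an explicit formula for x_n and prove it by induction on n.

Claim: x_n = 2·5^n + 4^n.

Base cases: x_0 = 3 and 2·5^0 + 4^0 = 3; x_1 = 14 and 2·5^1 + 4^1 = 14.
Assume x_j = 2·5^j + 4^j for all 0 ≤ j ≤ m, where m ≥ 1.
Then x_{m+1} = 9x_m − 20x_{m−1} = 9·(2·5^m + 4^m) − 20·(2·5^{m−1} + 4^{m−1}) = 2·(9·5 − 20)5^{m−1} + (9·4 − 20)4^{m−1} = 50·5^{m−1} + 16·4^{m−1} = 2·5^{m+1} + 4^{m+1}.
Hence x_n = 2·5^n + 4^n for every n ≥ 0, by strong induction.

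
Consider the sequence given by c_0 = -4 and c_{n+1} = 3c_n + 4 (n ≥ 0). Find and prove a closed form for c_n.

Claim: c_n = -2·3^n − 2.

Base case: c_0 = -4, and -2·3^0 − 2 = -2 − 2 = -4.
Assume c_k = -2·3^k − 2 for some k ≥ 0.
Then c_{k+1} = 3c_k + 4 = 3·(-2·3^k − 2) + 4 = -6·3^k − 6 + 4 = -2·3^{k+1} − 2.
This completes the inductive step, so c_n = -2·3^n − 2 for all n ≥ 0.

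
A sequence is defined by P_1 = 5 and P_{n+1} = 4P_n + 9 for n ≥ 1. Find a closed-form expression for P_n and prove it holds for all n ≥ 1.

Claim: P_n = 2·4^n − 3.

Base case: P_1 = 5, and 2·4^1 − 3 = 8 − 3 = 5.
Assume P_r = 2·4^r − 3 for some r ≥ 1.
Then P_{r+1} = 4P_r + 9 = 4·(2·4^r − 3) + 9 = 8·4^r − 12 + 9 = 2·4^{r+1} − 3.
So the formula holds for r+1, and by induction P_n = 2·4^n − 3 for all n ≥ 1.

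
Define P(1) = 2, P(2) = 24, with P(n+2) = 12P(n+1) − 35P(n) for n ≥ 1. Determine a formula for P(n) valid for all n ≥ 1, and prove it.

Claim: P(n) = -5^n + 7^n.

Base cases: P(1) = 2 and -5^1 + 7^1 = 2; P(2) = 24 and -5^2 + 7^2 = 24.
Assume P(j) = -5^j + 7^j for all 1 ≤ j ≤ r, where r ≥ 2.
Then P(r+1) = 12P(r) − 35P(r−1) = 12·(-5^r + 7^r) − 35·(-5^{r−1} + 7^{r−1}) = -(12·5 − 35)5^{r−1} + (12·7 − 35)7^{r−1} = -25·5^{r−1} + 49·7^{r−1} = -5^{r+1} + 7^{r+1}.
Hence P(n) = -5^n + 7^n for every n ≥ 1, by strong induction.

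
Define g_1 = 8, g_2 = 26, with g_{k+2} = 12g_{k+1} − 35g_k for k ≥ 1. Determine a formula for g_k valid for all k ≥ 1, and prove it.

Claim: g_k = 3·5^k − 7^k.

Base cases: g_1 = 8 and 3·5^1 − 7^1 = 8; g_2 = 26 and 3·5^2 − 7^2 = 26.
Assume g_j = 3·5^j − 7^j for all 1 ≤ j ≤ r, where r ≥ 2.
Then g_{r+1} = 12g_r − 35g_{r−1} = 12·(3·5^r − 7^r) − 35·(3·5^{r−1} − 7^{r−1}) = 3·(12·5 − 35)5^{r−1} − (12·7 − 35)7^{r−1} = 75·5^{r−1} − 49·7^{r−1} = 3·5^{r+1} − 7^{r+1}.
Hence g_k = 3·5^k − 7^k for every k ≥ 1, by strong induction.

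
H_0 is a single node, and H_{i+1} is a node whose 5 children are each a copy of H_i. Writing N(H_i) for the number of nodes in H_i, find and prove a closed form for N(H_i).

Claim: N(H_i) = (5^{i+1} − 1)/4.

Base case: N(H_0) = 1, and (5^{0+1} − 1)/4 = 1.
Assume N(H_j) = (5^{j+1} − 1)/4.
Then N(H_{j+1}) = 1 + 5N(H_j) = 1 + 5·(5^{j+1} − 1)/4 = 1 + (5^{j+2} − 5)/4 = (4 + 5^{j+2} − 5)/4 = (5^{j+2} − 1)/4.
By induction, N(H_i) = (5^{i+1} − 1)/4 for all i ≥ 0.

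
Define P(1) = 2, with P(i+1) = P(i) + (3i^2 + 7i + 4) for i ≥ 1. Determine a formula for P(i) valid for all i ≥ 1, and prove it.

Claim: P(i) = i^3 + 2i^2 + i − 2.

Base case: P(1) = 2, and 1^3 + 2·1^2 + 1 − 2 = 2.
Assume P(j) = j^3 + 2j^2 + j − 2.
Then P(j+1) = P(j) + (3j^2 + 7j + 4) = (j^3 + 2j^2 + j − 2) + (3j^2 + 7j + 4) = j^3 + 5j^2 + 8j + 2,
and (j+1)^3 + 2·(j+1)^2 + (j+1) − 2 = j^3 + 5j^2 + 8j + 2.
Hence P(i) = i^3 + 2i^2 + i − 2 for every i ≥ 1, by induction.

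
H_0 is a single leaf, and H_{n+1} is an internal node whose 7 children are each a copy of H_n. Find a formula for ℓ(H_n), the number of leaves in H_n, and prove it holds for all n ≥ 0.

Claim: ℓ(H_n) = 7^n.

Base case: ℓ(H_0) = 1, and 7^0 = 1.
Assume ℓ(H_m) = 7^m.
Then ℓ(H_{m+1}) = 7·ℓ(H_m) = 7·7^m = 7^{m+1}.
Hence ℓ(H_n) = 7^n for every n ≥ 0, by induction.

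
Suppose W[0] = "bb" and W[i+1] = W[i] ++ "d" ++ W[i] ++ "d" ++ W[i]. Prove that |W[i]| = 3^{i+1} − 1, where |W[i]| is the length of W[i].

Base case: |W[0]| = 2, and 3^{0+1} − 1 = 2.
Assume |W[k]| = 3^{k+1} − 1.
Then |W[k+1]| = 3|W[k]| + 2 = 3(3^{k+1} − 1) + 2 = 3^{k+2} − 3 + 2 = 3^{k+2} − 1.
So the formula holds for k+1, and by induction |W[i]| = 3^{i+1} − 1 for all i ≥ 0.

|W[i]| = 3^{i+1} − 1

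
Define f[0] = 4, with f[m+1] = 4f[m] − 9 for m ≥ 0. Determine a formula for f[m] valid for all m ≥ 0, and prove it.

Claim: f[m] = 4^m + 3.

Base case: f[0] = 4, and 4^0 + 3 = 1 + 3 = 4.
Assume f[k] = 4^k + 3 for some k ≥ 0.
Then f[k+1] = 4f[k] − 9 = 4·(4^k + 3) − 9 = 4^{k+1} + 12 − 9 = 4^{k+1} + 3.
This completes the inductive step, so f[m] = 4^m + 3 for all m ≥ 0.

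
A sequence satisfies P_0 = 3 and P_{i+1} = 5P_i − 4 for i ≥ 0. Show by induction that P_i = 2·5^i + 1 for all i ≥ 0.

Base case: P_0 = 3, and 2·5^0 + 1 = 2 + 1 = 3.
Assume P_m = 2·5^m + 1 for some m ≥ 0.
Then P_{m+1} = 5P_m − 4 = 5·(2·5^m + 1) − 4 = 10·5^m + 5 − 4 = 2·5^{m+1} + 1.
This completes the inductive step, so P_i = 2·5^i + 1 for all i ≥ 0.

P_i = 2·5^i + 1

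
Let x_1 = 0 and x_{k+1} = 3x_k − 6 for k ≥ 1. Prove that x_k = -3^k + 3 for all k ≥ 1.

Base case: x_1 = 0, and -3^1 + 3 = -3 + 3 = 0.
Assume x_r = -3^r + 3 for some r ≥ 1.
Then x_{r+1} = 3x_r − 6 = 3·(-3^r + 3) − 6 = -3^{r+1} + 9 − 6 = -3^{r+1} + 3.
By induction, x_k = -3^k + 3 for all k ≥ 1.

x_k = -3^k + 3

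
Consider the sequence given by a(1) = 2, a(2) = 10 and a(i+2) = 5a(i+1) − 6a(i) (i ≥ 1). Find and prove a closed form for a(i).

Claim: a(i) = 2·3^i − 2·2^i.

Base cases: a(1) = 2 and 2·3^1 − 2·2^1 = 2; a(2) = 10 and 2·3^2 − 2·2^2 = 10.
Assume a(t) = 2·3^t − 2·2^t for all 1 ≤ t ≤ j, where j ≥ 2.
Then a(j+1) = 5a(j) − 6a(j−1) = 5·(2·3^j − 2·2^j) − 6·(2·3^{j−1} − 2·2^{j−1}) = 2·(5·3 − 6)3^{j−1} − 2·(5·2 − 6)2^{j−1} = 18·3^{j−1} − 8·2^{j−1} = 2·3^{j+1} − 2·2^{j+1}.
This completes the inductive step, so a(i) = 2·3^i − 2·2^i for all i ≥ 1.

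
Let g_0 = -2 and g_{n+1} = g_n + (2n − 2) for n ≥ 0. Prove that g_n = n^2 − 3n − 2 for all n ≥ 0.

Base case: g_0 = -2, and 0^2 − 3·0 − 2 = -2.
Assume g_k = k^2 − 3k − 2.
Then g_{k+1} = g_k + (2k − 2) = (k^2 − 3k − 2) + (2k − 2) = k^2 − k − 4,
and (k+1)^2 − 3·(k+1) − 2 = k^2 − k − 4.
By induction, g_n = n^2 − 3n − 2 for all n ≥ 0.

g_n = n^2 − 3n − 2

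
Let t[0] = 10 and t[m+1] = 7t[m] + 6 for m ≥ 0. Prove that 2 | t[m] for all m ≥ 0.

Base case: t[0] = 10 = 2·5, so 2 | t[0].
Assume 2 | t[j], so t[j] = 2s for some integer s.
Then t[j+1] = 7t[j] + 6 = 7·(2s) + 6 = 2(7s + 3), so 2 | t[j+1].
So the property holds for j+1, and by induction 2 | t[m] for all m ≥ 0.

2 | t[m]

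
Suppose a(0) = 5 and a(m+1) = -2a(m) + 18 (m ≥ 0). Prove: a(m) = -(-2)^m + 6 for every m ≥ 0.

Base case: a(0) = 5, and -(-2)^0 + 6 = -1 + 6 = 5.
Assume a(k) = -(-2)^k + 6 for some k ≥ 0.
Then a(k+1) = -2a(k) + 18 = -2·(-(-2)^k + 6) + 18 = 2·(-2)^k − 12 + 18 = -(-2)^{k+1} + 6.
By induction, a(m) = -(-2)^m + 6 for all m ≥ 0.

a(m) = -(-2)^m + 6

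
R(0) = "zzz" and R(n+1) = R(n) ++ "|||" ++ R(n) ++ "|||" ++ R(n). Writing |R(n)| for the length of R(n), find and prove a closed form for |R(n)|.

Claim: |R(n)| = 6·3^n − 3.

Base case: |R(0)| = 3, and 6·3^0 − 3 = 3.
Assume |R(k)| = 6·3^k − 3.
Then |R(k+1)| = 3|R(k)| + 6 = 3(6·3^k − 3) + 6 = 6·3^{k+1} − 9 + 6 = 6·3^{k+1} − 3.
So the formula holds for k+1, and by induction |R(n)| = 6·3^n − 3 for all n ≥ 0.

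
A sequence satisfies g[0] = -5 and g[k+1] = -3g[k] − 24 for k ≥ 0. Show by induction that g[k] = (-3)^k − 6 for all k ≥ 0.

Base case: g[0] = -5, and (-3)^0 − 6 = 1 − 6 = -5.
Assume g[m] = (-3)^m − 6 for some m ≥ 0.
Then g[m+1] = -3g[m] − 24 = -3·((-3)^m − 6) − 24 = -3·(-3)^m + 18 − 24 = (-3)^{m+1} − 6.
By induction, g[k] = (-3)^k − 6 for all k ≥ 0.

g[k] = (-3)^k − 6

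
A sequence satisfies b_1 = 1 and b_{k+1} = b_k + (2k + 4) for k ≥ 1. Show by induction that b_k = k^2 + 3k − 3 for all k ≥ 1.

Base case: b_1 = 1, and 1^2 + 3·1 − 3 = 1.
Assume b_r = r^2 + 3r − 3.
Then b_{r+1} = b_r + (2r + 4) = (r^2 + 3r − 3) + (2r + 4) = r^2 + 5r + 1,
and (r+1)^2 + 3·(r+1) − 3 = r^2 + 5r + 1.
This completes the inductive step, so b_k = k^2 + 3k − 3 for all k ≥ 1.

b_k = k^2 + 3k − 3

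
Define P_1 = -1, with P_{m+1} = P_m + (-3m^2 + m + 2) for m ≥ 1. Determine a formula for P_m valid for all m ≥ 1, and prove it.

Claim: P_m = -m^3 + 2m^2 + m − 3.

Base case: P_1 = -1, and -1^3 + 2·1^2 + 1 − 3 = -1.
Assume P_j = -j^3 + 2j^2 + j − 3.
Then P_{j+1} = P_j + (-3j^2 + j + 2) = (-j^3 + 2j^2 + j − 3) + (-3j^2 + j + 2) = -j^3 − j^2 + 2j − 1,
and -(j+1)^3 + 2·(j+1)^2 + (j+1) − 3 = -j^3 − j^2 + 2j − 1.
Hence P_m = -m^3 + 2m^2 + m − 3 for every m ≥ 1, by induction.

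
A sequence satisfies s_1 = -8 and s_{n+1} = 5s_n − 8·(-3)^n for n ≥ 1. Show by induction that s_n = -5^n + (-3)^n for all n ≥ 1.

Base case: s_1 = -8, and -5^1 + (-3)^1 = -5 − 3 = -8.
Assume s_m = -5^m + (-3)^m for some m ≥ 1.
Then s_{m+1} = 5s_m − 8·(-3)^m = 5·(-5^m + (-3)^m) − 8·(-3)^m = -5^{m+1} + 5·(-3)^m − 8·(-3)^m = -5^{m+1} − 3·(-3)^m = -5^{m+1} + (-3)^{m+1}.
So the formula holds for m+1, and by induction s_n = -5^n + (-3)^n for all n ≥ 1.

s_n = -5^n + (-3)^n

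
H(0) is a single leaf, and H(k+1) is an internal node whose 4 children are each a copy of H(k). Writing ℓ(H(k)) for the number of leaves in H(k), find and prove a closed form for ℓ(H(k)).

Claim: ℓ(H(k)) = 4^k.

Base case: ℓ(H(0)) = 1, and 4^0 = 1.
Assume ℓ(H(m)) = 4^m.
Then ℓ(H(m+1)) = 4·ℓ(H(m)) = 4·4^m = 4^{m+1}.
Hence ℓ(H(k)) = 4^k for every k ≥ 0, by induction.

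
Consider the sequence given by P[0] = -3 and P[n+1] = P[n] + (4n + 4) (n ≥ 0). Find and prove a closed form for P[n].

Claim: P[n] = 2n^2 + 2n − 3.

Base case: P[0] = -3, and 2·0^2 + 2·0 − 3 = -3.
Assume P[j] = 2j^2 + 2j − 3.
Then P[j+1] = P[j] + (4j + 4) = (2j^2 + 2j − 3) + (4j + 4) = 2j^2 + 6j + 1,
and 2·(j+1)^2 + 2·(j+1) − 3 = 2j^2 + 6j + 1.
Hence P[n] = 2n^2 + 2n − 3 for every n ≥ 0, by induction.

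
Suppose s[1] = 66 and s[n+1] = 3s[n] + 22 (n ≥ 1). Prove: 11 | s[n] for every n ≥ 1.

Base case: s[1] = 66 = 11·6, so 11 | s[1].
Assume 11 | s[r], so s[r] = 11t for some integer t.
Then s[r+1] = 3s[r] + 22 = 3·(11t) + 22 = 11(3t + 2), so 11 | s[r+1].
This completes the inductive step, so 11 | s[n] for all n ≥ 1.

11 | s[n]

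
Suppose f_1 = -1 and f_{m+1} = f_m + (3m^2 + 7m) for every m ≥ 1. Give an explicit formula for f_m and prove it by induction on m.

Claim: f_m = m^3 + 2m^2 − 3m − 1.

Base case: f_1 = -1, and 1^3 + 2·1^2 − 3·1 − 1 = -1.
Assume f_r = r^3 + 2r^2 − 3r − 1.
Then f_{r+1} = f_r + (3r^2 + 7r) = (r^3 + 2r^2 − 3r − 1) + (3r^2 + 7r) = r^3 + 5r^2 + 4r − 1,
and (r+1)^3 + 2·(r+1)^2 − 3·(r+1) − 1 = r^3 + 5r^2 + 4r − 1.
By induction, f_m = m^3 + 2m^2 − 3m − 1 for all m ≥ 1.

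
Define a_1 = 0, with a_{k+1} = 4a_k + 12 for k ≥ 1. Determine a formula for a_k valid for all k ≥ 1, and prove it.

Claim: a_k = 4^k − 4.

Base case: a_1 = 0, and 4^1 − 4 = 4 − 4 = 0.
Assume a_j = 4^j − 4 for some j ≥ 1.
Then a_{j+1} = 4a_j + 12 = 4·(4^j − 4) + 12 = 4^{j+1} − 16 + 12 = 4^{j+1} − 4.
This completes the inductive step, so a_k = 4^k − 4 for all k ≥ 1.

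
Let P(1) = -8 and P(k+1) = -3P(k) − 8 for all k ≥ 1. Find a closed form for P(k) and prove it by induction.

Claim: P(k) = 2·(-3)^k − 2.

Base case: P(1) = -8, and 2·(-3)^1 − 2 = -6 − 2 = -8.
Assume P(m) = 2·(-3)^m − 2 for some m ≥ 1.
Then P(m+1) = -3P(m) − 8 = -3·(2·(-3)^m − 2) − 8 = -6·(-3)^m + 6 − 8 = 2·(-3)^{m+1} − 2.
Hence P(k) = 2·(-3)^k − 2 for every k ≥ 1, by induction.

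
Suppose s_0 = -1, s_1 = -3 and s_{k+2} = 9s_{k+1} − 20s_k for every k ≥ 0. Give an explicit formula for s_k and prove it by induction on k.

Claim: s_k = 5^k − 2·4^k.

Base cases: s_0 = -1 and 5^0 − 2·4^0 = -1; s_1 = -3 and 5^1 − 2·4^1 = -3.
Assume s_i = 5^i − 2·4^i for all 0 ≤ i ≤ j, where j ≥ 1.
Then s_{j+1} = 9s_j − 20s_{j−1} = 9·(5^j − 2·4^j) − 20·(5^{j−1} − 2·4^{j−1}) = (9·5 − 20)5^{j−1} − 2·(9·4 − 20)4^{j−1} = 25·5^{j−1} − 32·4^{j−1} = 5^{j+1} − 2·4^{j+1}.
So the formula holds for j+1, and by strong induction s_k = 5^k − 2·4^k for all k ≥ 0.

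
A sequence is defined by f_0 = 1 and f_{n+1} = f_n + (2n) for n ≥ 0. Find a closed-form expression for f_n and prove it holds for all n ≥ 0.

Claim: f_n = n^2 − n + 1.

Base case: f_0 = 1, and 0^2 − 0 + 1 = 1.
Assume f_r = r^2 − r + 1.
Then f_{r+1} = f_r + (2r) = (r^2 − r + 1) + (2r) = r^2 + r + 1,
and (r+1)^2 − (r+1) + 1 = r^2 + r + 1.
Hence f_n = n^2 − n + 1 for every n ≥ 0, by induction.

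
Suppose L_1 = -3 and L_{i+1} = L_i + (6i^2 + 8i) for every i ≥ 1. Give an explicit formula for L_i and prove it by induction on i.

Claim: L_i = 2i^3 + i^2 − 3i − 3.

Base case: L_1 = -3, and 2·1^3 + 1^2 − 3·1 − 3 = -3.
Assume L_j = 2j^3 + j^2 − 3j − 3.
Then L_{j+1} = L_j + (6j^2 + 8j) = (2j^3 + j^2 − 3j − 3) + (6j^2 + 8j) = 2j^3 + 7j^2 + 5j − 3,
and 2·(j+1)^3 + (j+1)^2 − 3·(j+1) − 3 = 2j^3 + 7j^2 + 5j − 3.
By induction, L_i = 2i^3 + i^2 − 3i − 3 for all i ≥ 1.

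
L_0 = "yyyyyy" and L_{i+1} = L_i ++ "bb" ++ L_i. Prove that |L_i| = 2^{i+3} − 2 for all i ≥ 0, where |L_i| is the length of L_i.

Base case: |L_0| = 6, and 2^{0+3} − 2 = 6.
Assume |L_r| = 2^{r+3} − 2.
Then |L_{r+1}| = |L_r| + 2 + |L_r| = 2|L_r| + 2 = 2(2^{r+3} − 2) + 2 = 2^{r+1+3} − 4 + 2 = 2^{r+1+3} − 2.
This completes the inductive step, so |L_i| = 2^{i+3} − 2 for all i ≥ 0.

|L_i| = 2^{i+3} − 2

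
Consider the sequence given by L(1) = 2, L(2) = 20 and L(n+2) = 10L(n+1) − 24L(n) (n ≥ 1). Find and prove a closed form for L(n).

Claim: L(n) = -4^n + 6^n.

Base cases: L(1) = 2 and -4^1 + 6^1 = 2; L(2) = 20 and -4^2 + 6^2 = 20.
Assume L(j) = -4^j + 6^j for all 1 ≤ j ≤ k, where k ≥ 2.
Then L(k+1) = 10L(k) − 24L(k−1) = 10·(-4^k + 6^k) − 24·(-4^{k−1} + 6^{k−1}) = -(10·4 − 24)4^{k−1} + (10·6 − 24)6^{k−1} = -16·4^{k−1} + 36·6^{k−1} = -4^{k+1} + 6^{k+1}.
This completes the inductive step, so L(n) = -4^n + 6^n for all n ≥ 1.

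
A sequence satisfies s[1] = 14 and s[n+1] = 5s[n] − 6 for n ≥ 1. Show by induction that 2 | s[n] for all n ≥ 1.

Base case: s[1] = 14 = 2·7, so 2 | s[1].
Assume 2 | s[m], so s[m] = 2t for some integer t.
Then s[m+1] = 5s[m] − 6 = 5·(2t) − 6 = 2(5t − 3), so 2 | s[m+1].
So the property holds for m+1, and by induction 2 | s[n] for all n ≥ 1.

2 | s[n]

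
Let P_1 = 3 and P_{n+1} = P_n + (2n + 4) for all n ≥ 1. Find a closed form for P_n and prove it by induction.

Claim: P_n = n^2 + 3n − 1.

Base case: P_1 = 3, and 1^2 + 3·1 − 1 = 3.
Assume P_m = m^2 + 3m − 1.
Then P_{m+1} = P_m + (2m + 4) = (m^2 + 3m − 1) + (2m + 4) = m^2 + 5m + 3,
and (m+1)^2 + 3·(m+1) − 1 = m^2 + 5m + 3.
By induction, P_n = n^2 + 3n − 1 for all n ≥ 1.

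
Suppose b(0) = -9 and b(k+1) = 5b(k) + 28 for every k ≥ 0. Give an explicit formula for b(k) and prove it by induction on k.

Claim: b(k) = -2·5^k − 7.

Base case: b(0) = -9, and -2·5^0 − 7 = -2 − 7 = -9.
Assume b(r) = -2·5^r − 7 for some r ≥ 0.
Then b(r+1) = 5b(r) + 28 = 5·(-2·5^r − 7) + 28 = -10·5^r − 35 + 28 = -2·5^{r+1} − 7.
So the formula holds for r+1, and by induction b(k) = -2·5^k − 7 for all k ≥ 0.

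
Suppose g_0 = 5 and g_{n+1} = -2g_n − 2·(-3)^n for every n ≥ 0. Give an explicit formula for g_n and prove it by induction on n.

Claim: g_n = 3·(-2)^n + 2·(-3)^n.

Base case: g_0 = 5, and 3·(-2)^0 + 2·(-3)^0 = 3 + 2 = 5.
Assume g_m = 3·(-2)^m + 2·(-3)^m for some m ≥ 0.
Then g_{m+1} = -2g_m − 2·(-3)^m = -2·(3·(-2)^m + 2·(-3)^m) − 2·(-3)^m = 3·(-2)^{m+1} − 4·(-3)^m − 2·(-3)^m = 3·(-2)^{m+1} − 6·(-3)^m = 3·(-2)^{m+1} + 2·(-3)^{m+1}.
This completes the inductive step, so g_n = 3·(-2)^n + 2·(-3)^n for all n ≥ 0.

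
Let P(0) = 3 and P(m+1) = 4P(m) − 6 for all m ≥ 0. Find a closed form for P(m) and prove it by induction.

Claim: P(m) = 4^m + 2.

Base case: P(0) = 3, and 4^0 + 2 = 1 + 2 = 3.
Assume P(k) = 4^k + 2 for some k ≥ 0.
Then P(k+1) = 4P(k) − 6 = 4·(4^k + 2) − 6 = 4^{k+1} + 8 − 6 = 4^{k+1} + 2.
Hence P(m) = 4^m + 2 for every m ≥ 0, by induction.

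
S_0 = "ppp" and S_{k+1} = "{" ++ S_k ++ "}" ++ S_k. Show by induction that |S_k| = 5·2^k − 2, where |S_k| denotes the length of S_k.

Base case: |S_0| = 3, and 5·2^0 − 2 = 3.
Assume |S_m| = 5·2^m − 2.
Then |S_{m+1}| = 1 + |S_m| + 1 + |S_m| = 2|S_m| + 2 = 2(5·2^m − 2) + 2 = 5·2^{m+1} − 4 + 2 = 5·2^{m+1} − 2.
So the formula holds for m+1, and by induction |S_k| = 5·2^k − 2 for all k ≥ 0.

|S_k| = 5·2^k − 2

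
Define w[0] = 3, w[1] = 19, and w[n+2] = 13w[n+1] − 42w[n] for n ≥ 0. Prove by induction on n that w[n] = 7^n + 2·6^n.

Base cases: w[0] = 3 and 7^0 + 2·6^0 = 3; w[1] = 19 and 7^1 + 2·6^1 = 19.
Assume w[i] = 7^i + 2·6^i for all 0 ≤ i ≤ j, where j ≥ 1.
Then w[j+1] = 13w[j] − 42w[j−1] = 13·(7^j + 2·6^j) − 42·(7^{j−1} + 2·6^{j−1}) = (13·7 − 42)7^{j−1} + 2·(13·6 − 42)6^{j−1} = 49·7^{j−1} + 72·6^{j−1} = 7^{j+1} + 2·6^{j+1}.
Hence w[n] = 7^n + 2·6^n for every n ≥ 0, by strong induction.

w[n] = 7^n + 2·6^n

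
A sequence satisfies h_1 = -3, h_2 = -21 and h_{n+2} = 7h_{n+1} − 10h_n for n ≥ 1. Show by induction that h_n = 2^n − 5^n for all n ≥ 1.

Base cases: h_1 = -3 and 2^1 − 5^1 = -3; h_2 = -21 and 2^2 − 5^2 = -21.
Assume h_j = 2^j − 5^j for all 1 ≤ j ≤ m, where m ≥ 2.
Then h_{m+1} = 7h_m − 10h_{m−1} = 7·(2^m − 5^m) − 10·(2^{m−1} − 5^{m−1}) = (7·2 − 10)2^{m−1} − (7·5 − 10)5^{m−1} = 4·2^{m−1} − 25·5^{m−1} = 2^{m+1} − 5^{m+1}.
Hence h_n = 2^n − 5^n for every n ≥ 1, by strong induction.

h_n = 2^n − 5^n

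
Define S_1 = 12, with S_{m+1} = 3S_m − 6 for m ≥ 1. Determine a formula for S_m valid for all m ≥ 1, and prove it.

Claim: S_m = 3^{m+1} + 3.

Base case: S_1 = 12, and 3^{1+1} + 3 = 9 + 3 = 12.
Assume S_r = 3^{r+1} + 3 for some r ≥ 1.
Then S_{r+1} = 3S_r − 6 = 3·(3^{r+1} + 3) − 6 = 3^{r+2} + 9 − 6 = 3^{r+2} + 3.
So the formula holds for r+1, and by induction S_m = 3^{m+1} + 3 for all m ≥ 1.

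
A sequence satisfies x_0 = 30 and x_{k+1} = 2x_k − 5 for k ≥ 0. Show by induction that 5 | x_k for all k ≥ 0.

Base case: x_0 = 30 = 5·6, so 5 | x_0.
Assume 5 | x_j, so x_j = 5t for some integer t.
Then x_{j+1} = 2x_j − 5 = 2·(5t) − 5 = 5(2t − 1), so 5 | x_{j+1}.
So the property holds for j+1, and by induction 5 | x_k for all k ≥ 0.

5 | x_k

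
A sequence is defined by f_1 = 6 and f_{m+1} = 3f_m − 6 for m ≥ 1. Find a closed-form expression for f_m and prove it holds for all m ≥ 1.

Claim: f_m = 3^m + 3.

Base case: f_1 = 6, and 3^1 + 3 = 3 + 3 = 6.
Assume f_k = 3^k + 3 for some k ≥ 1.
Then f_{k+1} = 3f_k − 6 = 3·(3^k + 3) − 6 = 3^{k+1} + 9 − 6 = 3^{k+1} + 3.
This completes the inductive step, so f_m = 3^m + 3 for all m ≥ 1.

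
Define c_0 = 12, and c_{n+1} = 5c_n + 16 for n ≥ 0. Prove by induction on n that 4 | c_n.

Base case: c_0 = 12 = 4·3, so 4 | c_0.
Assume 4 | c_j, so c_j = 4t for some integer t.
Then c_{j+1} = 5c_j + 16 = 5·(4t) + 16 = 4(5t + 4), so 4 | c_{j+1}.
This completes the inductive step, so 4 | c_n for all n ≥ 0.

4 | c_n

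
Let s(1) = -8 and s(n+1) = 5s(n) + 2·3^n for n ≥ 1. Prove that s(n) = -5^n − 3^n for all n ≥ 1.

Base case: s(1) = -8, and -5^1 − 3^1 = -5 − 3 = -8.
Assume s(m) = -5^m − 3^m for some m ≥ 1.
Then s(m+1) = 5s(m) + 2·3^m = 5·(-5^m − 3^m) + 2·3^m = -5^{m+1} − 5·3^m + 2·3^m = -5^{m+1} − 3·3^m = -5^{m+1} − 3^{m+1}.
So the formula holds for m+1, and by induction s(n) = -5^n − 3^n for all n ≥ 1.

s(n) = -5^n − 3^n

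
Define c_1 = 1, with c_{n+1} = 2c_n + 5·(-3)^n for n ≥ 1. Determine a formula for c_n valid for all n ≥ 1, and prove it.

Claim: c_n = -2^n − (-3)^n.

Base case: c_1 = 1, and -2^1 − (-3)^1 = -2 + 3 = 1.
Assume c_k = -2^k − (-3)^k for some k ≥ 1.
Then c_{k+1} = 2c_k + 5·(-3)^k = 2·(-2^k − (-3)^k) + 5·(-3)^k = -2^{k+1} − 2·(-3)^k + 5·(-3)^k = -2^{k+1} + 3·(-3)^k = -2^{k+1} − (-3)^{k+1}.
By induction, c_n = -2^n − (-3)^n for all n ≥ 1.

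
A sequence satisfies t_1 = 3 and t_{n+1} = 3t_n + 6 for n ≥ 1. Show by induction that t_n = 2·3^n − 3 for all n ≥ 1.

Base case: t_1 = 3, and 2·3^1 − 3 = 6 − 3 = 3.
Assume t_k = 2·3^k − 3 for some k ≥ 1.
Then t_{k+1} = 3t_k + 6 = 3·(2·3^k − 3) + 6 = 6·3^k − 9 + 6 = 2·3^{k+1} − 3.
By induction, t_n = 2·3^n − 3 for all n ≥ 1.

t_n = 2·3^n − 3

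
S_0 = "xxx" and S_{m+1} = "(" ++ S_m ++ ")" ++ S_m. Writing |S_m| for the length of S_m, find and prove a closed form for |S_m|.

Claim: |S_m| = 5·2^m − 2.

Base case: |S_0| = 3, and 5·2^0 − 2 = 3.
Assume |S_k| = 5·2^k − 2.
Then |S_{k+1}| = 1 + |S_k| + 1 + |S_k| = 2|S_k| + 2 = 2(5·2^k − 2) + 2 = 5·2^{k+1} − 4 + 2 = 5·2^{k+1} − 2.
This completes the inductive step, so |S_m| = 5·2^m − 2 for all m ≥ 0.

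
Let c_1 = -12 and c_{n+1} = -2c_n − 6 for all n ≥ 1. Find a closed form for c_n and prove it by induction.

Claim: c_n = 5·(-2)^n − 2.

Base case: c_1 = -12, and 5·(-2)^1 − 2 = -10 − 2 = -12.
Assume c_j = 5·(-2)^j − 2 for some j ≥ 1.
Then c_{j+1} = -2c_j − 6 = -2·(5·(-2)^j − 2) − 6 = -10·(-2)^j + 4 − 6 = 5·(-2)^{j+1} − 2.
So the formula holds for j+1, and by induction c_n = 5·(-2)^n − 2 for all n ≥ 1.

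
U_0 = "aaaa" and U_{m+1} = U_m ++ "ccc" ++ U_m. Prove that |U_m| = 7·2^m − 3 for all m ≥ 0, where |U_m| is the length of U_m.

Base case: |U_0| = 4, and 7·2^0 − 3 = 4.
Assume |U_k| = 7·2^k − 3.
Then |U_{k+1}| = |U_k| + 3 + |U_k| = 2|U_k| + 3 = 2(7·2^k − 3) + 3 = 7·2^{k+1} − 6 + 3 = 7·2^{k+1} − 3.
Hence |U_m| = 7·2^m − 3 for every m ≥ 0, by induction.

|U_m| = 7·2^m − 3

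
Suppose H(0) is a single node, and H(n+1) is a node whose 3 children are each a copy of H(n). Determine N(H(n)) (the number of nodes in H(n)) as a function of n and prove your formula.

Claim: N(H(n)) = (3^{n+1} − 1)/2.

Base case: N(H(0)) = 1, and (3^{0+1} − 1)/2 = 1.
Assume N(H(m)) = (3^{m+1} − 1)/2.
Then N(H(m+1)) = 1 + 3N(H(m)) = 1 + 3·(3^{m+1} − 1)/2 = 1 + (3^{m+2} − 3)/2 = (2 + 3^{m+2} − 3)/2 = (3^{m+2} − 1)/2.
Hence N(H(n)) = (3^{n+1} − 1)/2 for every n ≥ 0, by induction.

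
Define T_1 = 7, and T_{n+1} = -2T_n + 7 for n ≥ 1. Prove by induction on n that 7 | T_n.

Base case: T_1 = 7 = 7·1, so 7 | T_1.
Assume 7 | T_r, so T_r = 7t for some integer t.
Then T_{r+1} = -2T_r + 7 = -2·(7t) + 7 = 7(-2t + 1), so 7 | T_{r+1}.
This completes the inductive step, so 7 | T_n for all n ≥ 1.

7 | T_n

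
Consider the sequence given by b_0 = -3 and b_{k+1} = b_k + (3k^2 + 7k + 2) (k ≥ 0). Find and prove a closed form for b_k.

Claim: b_k = k^3 + 2k^2 − k − 3.

Base case: b_0 = -3, and 0^3 + 2·0^2 − 0 − 3 = -3.
Assume b_m = m^3 + 2m^2 − m − 3.
Then b_{m+1} = b_m + (3m^2 + 7m + 2) = (m^3 + 2m^2 − m − 3) + (3m^2 + 7m + 2) = m^3 + 5m^2 + 6m − 1,
and (m+1)^3 + 2·(m+1)^2 − (m+1) − 3 = m^3 + 5m^2 + 6m − 1.
By induction, b_k = k^3 + 2k^2 − k − 3 for all k ≥ 0.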